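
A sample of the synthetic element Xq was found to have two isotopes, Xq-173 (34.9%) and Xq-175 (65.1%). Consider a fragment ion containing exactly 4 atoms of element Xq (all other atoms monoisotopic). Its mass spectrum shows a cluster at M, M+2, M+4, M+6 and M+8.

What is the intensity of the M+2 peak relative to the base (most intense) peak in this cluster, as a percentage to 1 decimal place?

28.7%

Term probabilities: M 0.0148, M+2 0.1107, M+4 0.3097, M+6 0.3851, M+8 0.1796. Base peak = M+6.
P(M+6) = C(4,3) × 0.349^1 × 0.651^3 = 4 × 0.3490 × 0.27589445 = 0.385149 (base)
P(M+2) = C(4,1) × 0.349^3 × 0.651^1 = 4 × 0.04250855 × 0.6510 = 0.110692
Relative intensity = 0.110692 / 0.385149 × 100 = 28.7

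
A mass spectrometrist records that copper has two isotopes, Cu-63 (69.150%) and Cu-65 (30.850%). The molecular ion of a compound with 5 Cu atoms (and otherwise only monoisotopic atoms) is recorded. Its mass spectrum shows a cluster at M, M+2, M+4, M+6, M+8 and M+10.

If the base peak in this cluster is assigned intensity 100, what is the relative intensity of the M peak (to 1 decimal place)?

44.8

Binomial terms of (0.69150 + 0.30850)^5: M 0.1581, M+2 0.3527, M+4 0.3147, M+6 0.1404, M+8 0.0313, M+10 0.0028 → M+2 is the base peak.
P(M+2) = C(5,1) × 0.69150^4 × 0.30850^1 = 5 × 0.2286487 × 0.3085 = 0.352691 (base)
P(M) = C(5,0) × 0.69150^5 × 0.30850^0 = 1 × 0.15811058 × 1.0000 = 0.158111
Relative intensity = 0.158111 / 0.352691 × 100 = 44.8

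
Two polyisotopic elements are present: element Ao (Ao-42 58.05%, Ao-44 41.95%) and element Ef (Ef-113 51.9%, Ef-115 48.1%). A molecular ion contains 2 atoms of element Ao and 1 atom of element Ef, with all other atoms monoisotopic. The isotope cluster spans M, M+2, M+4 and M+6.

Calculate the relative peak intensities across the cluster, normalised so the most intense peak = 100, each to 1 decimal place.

42.2 : 100.0 : 78.5 : 20.4

Element Ao pattern (n=2): 0.33698025 : 0.4870395 : 0.17598025
Element Ef pattern (n=1): 0.5190 : 0.4810
Convolve the two distributions (both contribute in 2-u steps):
  M: 0.33698025×0.5190 = 0.174893
  M+2: 0.33698025×0.4810 + 0.4870395×0.5190 = 0.414861
  M+4: 0.4870395×0.4810 + 0.17598025×0.5190 = 0.325600
  M+6: 0.17598025×0.4810 = 0.084647
Scale to base peak (0.414861) = 100: 42.2 : 100.0 : 78.5 : 20.4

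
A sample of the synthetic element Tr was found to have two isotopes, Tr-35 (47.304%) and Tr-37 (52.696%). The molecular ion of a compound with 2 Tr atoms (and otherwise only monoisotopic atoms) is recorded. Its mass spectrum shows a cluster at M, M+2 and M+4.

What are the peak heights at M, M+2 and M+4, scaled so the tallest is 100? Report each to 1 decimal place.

The 2 Tr atoms are independent, so intensities follow the terms of (0.47304 + 0.52696)^2.
P(M) = 0.47304^2 = 0.223767
P(M+2) = 2 × 0.47304^1 × 0.52696^1 = 0.498546
P(M+4) = 0.52696^2 = 0.277687
The M+2 peak is largest (0.498546); scaling to 100 gives 44.9 : 100.0 : 55.7.

44.9 : 100.0 : 55.7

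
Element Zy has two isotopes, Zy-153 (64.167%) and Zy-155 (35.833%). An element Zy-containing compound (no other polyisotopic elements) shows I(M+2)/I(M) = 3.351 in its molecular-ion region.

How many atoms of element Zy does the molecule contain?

For n independent Zy atoms, I(M+2)/I(M) = n · (abundance Zy-155) / (abundance Zy-153) = n · 0.35833/0.64167.
n = 3.351 × 0.64167/0.35833 = 6.00 ≈ 6

6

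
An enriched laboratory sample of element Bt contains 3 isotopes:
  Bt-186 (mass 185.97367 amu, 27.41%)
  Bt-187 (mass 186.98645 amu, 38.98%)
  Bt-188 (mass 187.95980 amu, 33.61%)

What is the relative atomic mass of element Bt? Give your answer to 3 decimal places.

187.036 amu

Average mass = Σ (abundance × isotope mass) = 0.2741 × 185.97367 + 0.3898 × 186.98645 + 0.3361 × 187.95980
= 50.975383 + 72.887318 + 63.173289 = 187.035990 amu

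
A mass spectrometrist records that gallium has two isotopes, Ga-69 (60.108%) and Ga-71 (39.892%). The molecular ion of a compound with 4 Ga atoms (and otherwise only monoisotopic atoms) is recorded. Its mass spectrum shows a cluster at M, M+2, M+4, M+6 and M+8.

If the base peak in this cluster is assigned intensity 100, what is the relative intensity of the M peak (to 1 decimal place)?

37.7

Binomial terms of (0.60108 + 0.39892)^4: M 0.1305, M+2 0.3465, M+4 0.3450, M+6 0.1526, M+8 0.0253 → M+2 is the base peak.
P(M+2) = C(4,1) × 0.60108^3 × 0.39892^1 = 4 × 0.2171685 × 0.39892 = 0.346531 (base)
P(M) = C(4,0) × 0.60108^4 × 0.39892^0 = 1 × 0.13053564 × 1.0000 = 0.130536
Relative intensity = 0.130536 / 0.346531 × 100 = 37.7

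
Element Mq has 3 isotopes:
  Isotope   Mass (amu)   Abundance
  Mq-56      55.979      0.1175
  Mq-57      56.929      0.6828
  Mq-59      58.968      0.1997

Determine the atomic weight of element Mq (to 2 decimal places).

Ar = Σ fᵢ·mᵢ = 0.1175 × 55.979 + 0.6828 × 56.929 + 0.1997 × 58.968
= 6.5775 + 38.8711 + 11.7759 = 57.2245 amu

57.22 amu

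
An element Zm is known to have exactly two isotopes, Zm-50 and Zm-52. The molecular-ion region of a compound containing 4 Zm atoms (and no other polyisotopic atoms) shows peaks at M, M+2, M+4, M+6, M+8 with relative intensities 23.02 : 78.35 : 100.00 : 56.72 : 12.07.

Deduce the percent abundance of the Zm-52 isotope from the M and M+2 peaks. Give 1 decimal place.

If p is the fraction of Zm that is Zm-50, then I(M+2)/I(M) = [C(4,1)·p^3·(1−p)] / p^4 = 4·(1−p)/p = 78.35/23.02 = 3.4036
(1−p)/p = 3.4036/4 = 0.8509  ⇒  p = 1/(1 + 0.8509) = 0.5403
Zm-50: 54.0%, Zm-52: 46.0%.

46.0%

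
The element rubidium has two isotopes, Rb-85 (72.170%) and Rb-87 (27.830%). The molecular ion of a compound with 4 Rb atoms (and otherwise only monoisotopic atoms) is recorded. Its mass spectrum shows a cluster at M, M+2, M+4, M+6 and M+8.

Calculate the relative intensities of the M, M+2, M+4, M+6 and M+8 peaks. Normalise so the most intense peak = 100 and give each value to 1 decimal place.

64.8 : 100.0 : 57.8 : 14.9 : 1.4

The 4 Rb atoms are independent, so intensities follow the terms of (0.72170 + 0.27830)^4.
P(M) = 0.72170^4 = 0.271286
P(M+2) = 4 × 0.72170^3 × 0.27830^1 = 0.418450
P(M+4) = 6 × 0.72170^2 × 0.27830^2 = 0.242042
P(M+6) = 4 × 0.72170^1 × 0.27830^3 = 0.062224
P(M+8) = 0.27830^4 = 0.005999
The M+2 peak is largest (0.418450); scaling to 100 gives 64.8 : 100.0 : 57.8 : 14.9 : 1.4.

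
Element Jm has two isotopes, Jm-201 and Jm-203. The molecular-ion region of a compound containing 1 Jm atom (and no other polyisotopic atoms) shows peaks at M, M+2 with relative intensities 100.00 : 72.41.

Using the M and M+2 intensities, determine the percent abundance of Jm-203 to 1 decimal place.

42.0%

Let p = fractional abundance of Jm-201. I(M+2)/I(M) = [C(1,1)·p^0·(1−p)] / p^1 = 1·(1−p)/p = 72.41/100.00 = 0.7241
(1−p)/p = 0.7241/1 = 0.7241  ⇒  p = 1/(1 + 0.7241) = 0.5800
Jm-201: 58.0%, Jm-203: 42.0%.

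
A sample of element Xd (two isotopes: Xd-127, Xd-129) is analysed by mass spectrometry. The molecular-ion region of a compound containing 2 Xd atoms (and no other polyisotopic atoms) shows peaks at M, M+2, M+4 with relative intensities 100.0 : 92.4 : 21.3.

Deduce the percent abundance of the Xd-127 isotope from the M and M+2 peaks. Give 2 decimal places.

Write p for the Xd-127 fraction. I(M+2)/I(M) = [C(2,1)·p^1·(1−p)] / p^2 = 2·(1−p)/p = 92.4/100.0 = 0.9240
(1−p)/p = 0.9240/2 = 0.4620  ⇒  p = 1/(1 + 0.4620) = 0.6840
Xd-127: 68.40%, Xd-129: 31.60%.

68.40%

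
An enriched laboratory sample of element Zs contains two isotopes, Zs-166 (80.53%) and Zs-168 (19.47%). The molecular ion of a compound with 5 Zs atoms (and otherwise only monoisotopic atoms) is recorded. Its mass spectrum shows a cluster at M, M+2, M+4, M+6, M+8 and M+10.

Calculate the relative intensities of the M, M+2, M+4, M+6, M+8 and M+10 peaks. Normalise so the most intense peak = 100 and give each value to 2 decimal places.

The 5 Zs atoms are independent, so intensities follow the terms of (0.8053 + 0.1947)^5.
P(M) = 0.8053^5 = 0.338679
P(M+2) = 5 × 0.8053^4 × 0.1947^1 = 0.409418
P(M+4) = 10 × 0.8053^3 × 0.1947^2 = 0.197973
P(M+6) = 10 × 0.8053^2 × 0.1947^3 = 0.047864
P(M+8) = 5 × 0.8053^1 × 0.1947^4 = 0.005786
P(M+10) = 0.1947^5 = 0.000280
The M+2 peak is largest (0.409418); scaling to 100 gives 82.72 : 100.00 : 48.35 : 11.69 : 1.41 : 0.07.

82.72 : 100.00 : 48.35 : 11.69 : 1.41 : 0.07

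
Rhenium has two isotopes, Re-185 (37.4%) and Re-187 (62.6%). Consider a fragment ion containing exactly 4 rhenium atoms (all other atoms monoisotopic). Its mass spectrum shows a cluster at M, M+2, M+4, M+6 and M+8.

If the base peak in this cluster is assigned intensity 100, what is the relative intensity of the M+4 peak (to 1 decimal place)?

Binomial terms of (0.374 + 0.626)^4: M 0.0196, M+2 0.1310, M+4 0.3289, M+6 0.3670, M+8 0.1536 → M+6 is the base peak.
P(M+6) = C(4,3) × 0.374^1 × 0.626^3 = 4 × 0.3740 × 0.24531438 = 0.366990 (base)
P(M+4) = C(4,2) × 0.374^2 × 0.626^2 = 6 × 0.139876 × 0.391876 = 0.328884
Relative intensity = 0.328884 / 0.366990 × 100 = 89.6

89.6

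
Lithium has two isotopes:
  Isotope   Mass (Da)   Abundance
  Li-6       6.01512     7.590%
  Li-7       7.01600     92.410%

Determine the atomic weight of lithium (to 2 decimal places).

The abundance-weighted mean is 0.07590 × 6.01512 + 0.92410 × 7.01600
= 0.456548 + 6.483486 = 6.940034 Da

6.94 Da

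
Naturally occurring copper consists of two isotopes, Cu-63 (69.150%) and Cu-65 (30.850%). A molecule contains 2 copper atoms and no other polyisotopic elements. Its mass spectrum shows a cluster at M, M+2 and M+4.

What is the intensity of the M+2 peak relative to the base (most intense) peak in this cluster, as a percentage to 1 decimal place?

(0.69150 + 0.30850)^2 gives M 0.4782, M+2 0.4267, M+4 0.0952; the largest is M.
P(M) = C(2,0) × 0.69150^2 × 0.30850^0 = 1 × 0.47817225 × 1.0000 = 0.478172 (base)
P(M+2) = C(2,1) × 0.69150^1 × 0.30850^1 = 2 × 0.6915 × 0.3085 = 0.426656
Relative intensity = 0.426656 / 0.478172 × 100 = 89.2

89.2%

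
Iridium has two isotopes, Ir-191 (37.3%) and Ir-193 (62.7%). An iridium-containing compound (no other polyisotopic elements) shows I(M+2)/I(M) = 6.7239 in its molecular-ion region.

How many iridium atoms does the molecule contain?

4

With n Ir atoms, P(M+2)/P(M) = C(n,1)·p^(n−1)q / p^n = n·q/p = n · 0.627/0.373.
n = 6.7239 × 0.373/0.627 = 4.00 ≈ 4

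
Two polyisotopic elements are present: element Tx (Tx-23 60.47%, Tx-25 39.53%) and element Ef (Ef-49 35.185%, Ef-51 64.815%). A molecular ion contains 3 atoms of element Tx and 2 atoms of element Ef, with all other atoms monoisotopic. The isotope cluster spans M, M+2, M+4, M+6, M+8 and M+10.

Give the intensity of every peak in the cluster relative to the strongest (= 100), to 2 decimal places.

8.40 : 47.44 : 100.00 : 97.96 : 45.20 : 7.97

Element Tx pattern (n=3): 0.22111587 : 0.43363867 : 0.28347506 : 0.0617704
Element Ef pattern (n=2): 0.12379842 : 0.45610315 : 0.42009842
Convolve the two distributions (both contribute in 2-u steps):
  M: 0.22111587×0.12379842 = 0.027374
  M+2: 0.22111587×0.45610315 + 0.43363867×0.12379842 = 0.154535
  M+4: 0.22111587×0.42009842 + 0.43363867×0.45610315 + 0.28347506×0.12379842 = 0.325768
  M+6: 0.43363867×0.42009842 + 0.28347506×0.45610315 + 0.0617704×0.12379842 = 0.319112
  M+8: 0.28347506×0.42009842 + 0.0617704×0.45610315 = 0.147261
  M+10: 0.0617704×0.42009842 = 0.025950
Scale to base peak (0.325768) = 100: 8.40 : 47.44 : 100.00 : 97.96 : 45.20 : 7.97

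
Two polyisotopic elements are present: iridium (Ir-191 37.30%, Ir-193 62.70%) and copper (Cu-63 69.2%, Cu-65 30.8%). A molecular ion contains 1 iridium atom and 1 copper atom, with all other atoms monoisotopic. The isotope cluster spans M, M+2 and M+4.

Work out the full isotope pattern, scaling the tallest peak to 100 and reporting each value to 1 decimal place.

Iridium pattern (n=1): 0.3730 : 0.6270
Copper pattern (n=1): 0.6920 : 0.3080
Convolve the two distributions (both contribute in 2-u steps):
  M: 0.3730×0.6920 = 0.258116
  M+2: 0.3730×0.3080 + 0.6270×0.6920 = 0.548768
  M+4: 0.6270×0.3080 = 0.193116
Scale to base peak (0.548768) = 100: 47.0 : 100.0 : 35.2

47.0 : 100.0 : 35.2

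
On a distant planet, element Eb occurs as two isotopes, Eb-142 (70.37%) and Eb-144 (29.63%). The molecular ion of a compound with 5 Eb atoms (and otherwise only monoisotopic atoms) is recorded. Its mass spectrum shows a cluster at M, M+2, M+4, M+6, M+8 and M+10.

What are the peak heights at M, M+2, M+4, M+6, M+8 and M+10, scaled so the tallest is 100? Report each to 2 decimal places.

47.50 : 100.00 : 84.21 : 35.46 : 7.47 : 0.63

Expanding (0.7037 + 0.2963)^5:
P(M) = 0.7037^5 = 0.172559
P(M+2) = 5 × 0.7037^4 × 0.2963^1 = 0.363289
P(M+4) = 10 × 0.7037^3 × 0.2963^2 = 0.305933
P(M+6) = 10 × 0.7037^2 × 0.2963^3 = 0.128816
P(M+8) = 5 × 0.7037^1 × 0.2963^4 = 0.027120
P(M+10) = 0.2963^5 = 0.002284
The M+2 peak is largest (0.363289); scaling to 100 gives 47.50 : 100.00 : 84.21 : 35.46 : 7.47 : 0.63.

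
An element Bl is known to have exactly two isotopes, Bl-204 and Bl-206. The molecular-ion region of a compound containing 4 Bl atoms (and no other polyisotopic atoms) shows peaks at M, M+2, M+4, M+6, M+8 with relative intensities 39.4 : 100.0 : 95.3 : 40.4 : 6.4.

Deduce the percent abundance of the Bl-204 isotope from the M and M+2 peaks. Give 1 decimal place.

61.2%

Write p for the Bl-204 fraction. I(M+2)/I(M) = [C(4,1)·p^3·(1−p)] / p^4 = 4·(1−p)/p = 100.0/39.4 = 2.5381
(1−p)/p = 2.5381/4 = 0.6345  ⇒  p = 1/(1 + 0.6345) = 0.6118
Bl-204: 61.2%, Bl-206: 38.8%.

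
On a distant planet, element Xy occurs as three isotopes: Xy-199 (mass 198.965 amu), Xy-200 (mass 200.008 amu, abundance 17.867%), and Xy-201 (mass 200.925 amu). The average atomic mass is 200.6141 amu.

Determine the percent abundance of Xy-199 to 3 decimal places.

Let x and y be the fractions of Xy-199 and Xy-201. Then x + y = 1 − 0.17867 = 0.82133 and 198.965x + 200.925y = 200.6141 − 0.17867×200.008 = 164.87867064.
Substituting: 198.965x + 200.925(0.82133 − x) = 164.87867064
(198.965 − 200.925)x = -0.14705961  ⇒  x = 0.07503, y = 0.74630
Xy-199: 7.503%, Xy-201: 74.630%.

7.503%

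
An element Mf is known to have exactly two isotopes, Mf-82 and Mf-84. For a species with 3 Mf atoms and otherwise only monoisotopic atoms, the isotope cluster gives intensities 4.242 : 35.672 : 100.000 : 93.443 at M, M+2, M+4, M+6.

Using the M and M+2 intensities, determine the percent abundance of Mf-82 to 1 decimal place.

Let p = fractional abundance of Mf-82. I(M+2)/I(M) = [C(3,1)·p^2·(1−p)] / p^3 = 3·(1−p)/p = 35.672/4.242 = 8.4092
(1−p)/p = 8.4092/3 = 2.8031  ⇒  p = 1/(1 + 2.8031) = 0.2629
Mf-82: 26.3%, Mf-84: 73.7%.

26.3%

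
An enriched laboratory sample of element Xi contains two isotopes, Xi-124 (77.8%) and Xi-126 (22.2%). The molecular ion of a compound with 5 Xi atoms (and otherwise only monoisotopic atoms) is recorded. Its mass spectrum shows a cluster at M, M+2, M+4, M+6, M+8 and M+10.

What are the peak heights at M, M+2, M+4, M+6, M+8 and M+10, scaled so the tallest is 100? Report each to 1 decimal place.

Expanding (0.778 + 0.222)^5:
P(M) = 0.778^5 = 0.285035
P(M+2) = 5 × 0.778^4 × 0.222^1 = 0.406669
P(M+4) = 10 × 0.778^3 × 0.222^2 = 0.232084
P(M+6) = 10 × 0.778^2 × 0.222^3 = 0.066224
P(M+8) = 5 × 0.778^1 × 0.222^4 = 0.009448
P(M+10) = 0.222^5 = 0.000539
The M+2 peak is largest (0.406669); scaling to 100 gives 70.1 : 100.0 : 57.1 : 16.3 : 2.3 : 0.1.

70.1 : 100.0 : 57.1 : 16.3 : 2.3 : 0.1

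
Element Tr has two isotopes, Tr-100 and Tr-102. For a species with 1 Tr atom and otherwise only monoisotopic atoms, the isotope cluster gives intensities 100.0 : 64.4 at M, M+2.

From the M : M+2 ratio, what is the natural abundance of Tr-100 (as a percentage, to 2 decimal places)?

60.83%

If p is the fraction of Tr that is Tr-100, then I(M+2)/I(M) = [C(1,1)·p^0·(1−p)] / p^1 = 1·(1−p)/p = 64.4/100.0 = 0.6440
(1−p)/p = 0.6440/1 = 0.6440  ⇒  p = 1/(1 + 0.6440) = 0.6083
Tr-100: 60.83%, Tr-102: 39.17%.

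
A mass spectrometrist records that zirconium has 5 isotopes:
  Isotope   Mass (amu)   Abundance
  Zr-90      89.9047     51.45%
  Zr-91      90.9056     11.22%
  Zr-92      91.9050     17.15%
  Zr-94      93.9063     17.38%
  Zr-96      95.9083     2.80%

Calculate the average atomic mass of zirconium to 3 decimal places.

Average mass = Σ (abundance × isotope mass) = 0.5145 × 89.9047 + 0.1122 × 90.9056 + 0.1715 × 91.9050 + 0.1738 × 93.9063 + 0.0280 × 95.9083
= 46.25597 + 10.19961 + 15.76171 + 16.32091 + 2.68543 = 91.22363 amu

91.224 amu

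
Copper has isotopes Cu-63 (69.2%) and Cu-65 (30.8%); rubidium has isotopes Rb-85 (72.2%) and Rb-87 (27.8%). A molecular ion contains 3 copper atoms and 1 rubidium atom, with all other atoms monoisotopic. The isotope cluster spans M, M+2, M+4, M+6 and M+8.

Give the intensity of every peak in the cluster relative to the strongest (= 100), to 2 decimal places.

Copper pattern (n=3): 0.33137389 : 0.44247034 : 0.19693766 : 0.02921811
Rubidium pattern (n=1): 0.7220 : 0.2780
Convolve the two distributions (both contribute in 2-u steps):
  M: 0.33137389×0.7220 = 0.239252
  M+2: 0.33137389×0.2780 + 0.44247034×0.7220 = 0.411586
  M+4: 0.44247034×0.2780 + 0.19693766×0.7220 = 0.265196
  M+6: 0.19693766×0.2780 + 0.02921811×0.7220 = 0.075844
  M+8: 0.02921811×0.2780 = 0.008123
Scale to base peak (0.411586) = 100: 58.13 : 100.00 : 64.43 : 18.43 : 1.97

58.13 : 100.00 : 64.43 : 18.43 : 1.97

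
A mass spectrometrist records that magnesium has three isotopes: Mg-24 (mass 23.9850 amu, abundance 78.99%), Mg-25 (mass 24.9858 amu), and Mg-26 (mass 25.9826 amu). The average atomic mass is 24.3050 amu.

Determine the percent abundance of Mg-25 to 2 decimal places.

Let x and y be the fractions of Mg-25 and Mg-26. Then x + y = 1 − 0.7899 = 0.2101 and 24.9858x + 25.9826y = 24.3050 − 0.7899×23.9850 = 5.3592485.
Substituting: 24.9858x + 25.9826(0.2101 − x) = 5.3592485
(24.9858 − 25.9826)x = -0.09969576  ⇒  x = 0.10002, y = 0.11008
Mg-25: 10.00%, Mg-26: 11.01%.

10.00%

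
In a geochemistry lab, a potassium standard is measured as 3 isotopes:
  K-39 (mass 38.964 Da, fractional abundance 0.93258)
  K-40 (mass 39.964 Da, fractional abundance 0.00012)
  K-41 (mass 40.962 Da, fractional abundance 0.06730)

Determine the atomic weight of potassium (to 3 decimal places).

Ar = Σ fᵢ·mᵢ = 0.93258 × 38.964 + 0.00012 × 39.964 + 0.06730 × 40.962
= 36.3370 + 0.0048 + 2.7567 = 39.0985 Da

39.099 Da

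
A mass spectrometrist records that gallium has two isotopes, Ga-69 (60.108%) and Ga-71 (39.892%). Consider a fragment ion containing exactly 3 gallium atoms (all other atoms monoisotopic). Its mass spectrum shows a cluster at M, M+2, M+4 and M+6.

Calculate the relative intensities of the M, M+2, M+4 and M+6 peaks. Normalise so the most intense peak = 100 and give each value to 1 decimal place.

Each Ga atom is independently Ga-69 (p = 0.60108) or Ga-71 (q = 0.39892); the cluster is the binomial expansion (p + q)^3.
P(M) = 0.60108^3 = 0.217169
P(M+2) = 3 × 0.60108^2 × 0.39892^1 = 0.432386
P(M+4) = 3 × 0.60108^1 × 0.39892^2 = 0.286963
P(M+6) = 0.39892^3 = 0.063483
The M+2 peak is largest (0.432386); scaling to 100 gives 50.2 : 100.0 : 66.4 : 14.7.

50.2 : 100.0 : 66.4 : 14.7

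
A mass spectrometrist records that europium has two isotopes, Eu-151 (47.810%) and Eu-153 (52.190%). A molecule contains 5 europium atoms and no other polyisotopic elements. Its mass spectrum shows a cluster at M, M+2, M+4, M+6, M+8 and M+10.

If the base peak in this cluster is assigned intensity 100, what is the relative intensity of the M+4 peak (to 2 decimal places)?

Term probabilities: M 0.0250, M+2 0.1363, M+4 0.2977, M+6 0.3249, M+8 0.1774, M+10 0.0387. Base peak = M+6.
P(M+6) = C(5,3) × 0.47810^2 × 0.52190^3 = 10 × 0.22857961 × 0.14215492 = 0.324937 (base)
P(M+4) = C(5,2) × 0.47810^3 × 0.52190^2 = 10 × 0.10928391 × 0.27237961 = 0.297667
Relative intensity = 0.297667 / 0.324937 × 100 = 91.61

91.61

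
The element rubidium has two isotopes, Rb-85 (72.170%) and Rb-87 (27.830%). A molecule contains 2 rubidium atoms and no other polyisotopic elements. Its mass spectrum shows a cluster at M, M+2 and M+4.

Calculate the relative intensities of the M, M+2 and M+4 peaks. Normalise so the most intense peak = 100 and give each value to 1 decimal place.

100.0 : 77.1 : 14.9

Each Rb atom is independently Rb-85 (p = 0.72170) or Rb-87 (q = 0.27830); the cluster is the binomial expansion (p + q)^2.
P(M) = 0.72170^2 = 0.520851
P(M+2) = 2 × 0.72170^1 × 0.27830^1 = 0.401698
P(M+4) = 0.27830^2 = 0.077451
The M peak is largest (0.520851); scaling to 100 gives 100.0 : 77.1 : 14.9.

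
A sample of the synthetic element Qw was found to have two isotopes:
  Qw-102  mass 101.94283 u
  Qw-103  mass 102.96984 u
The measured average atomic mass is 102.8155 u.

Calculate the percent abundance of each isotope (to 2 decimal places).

Qw-102: 15.03%, Qw-103: 84.97%

Writing the weighted mean with unknown fraction x of Qw-102:
101.94283·x + 102.96984·(1 − x) = 102.8155
(101.94283 − 102.96984)·x = 102.8155 − 102.96984
x = -0.15434 / -1.02701 = 0.15028 → 15.03% Qw-102, 84.97% Qw-103.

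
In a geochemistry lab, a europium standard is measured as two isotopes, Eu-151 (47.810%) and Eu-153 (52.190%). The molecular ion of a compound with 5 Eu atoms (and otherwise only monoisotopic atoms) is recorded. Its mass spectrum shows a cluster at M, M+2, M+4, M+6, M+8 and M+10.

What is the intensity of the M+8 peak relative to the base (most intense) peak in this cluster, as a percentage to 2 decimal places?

54.58%

(0.47810 + 0.52190)^5 gives M 0.0250, M+2 0.1363, M+4 0.2977, M+6 0.3249, M+8 0.1774, M+10 0.0387; the largest is M+6.
P(M+6) = C(5,3) × 0.47810^2 × 0.52190^3 = 10 × 0.22857961 × 0.14215492 = 0.324937 (base)
P(M+8) = C(5,4) × 0.47810^1 × 0.52190^4 = 5 × 0.4781 × 0.07419065 = 0.177353
Relative intensity = 0.177353 / 0.324937 × 100 = 54.58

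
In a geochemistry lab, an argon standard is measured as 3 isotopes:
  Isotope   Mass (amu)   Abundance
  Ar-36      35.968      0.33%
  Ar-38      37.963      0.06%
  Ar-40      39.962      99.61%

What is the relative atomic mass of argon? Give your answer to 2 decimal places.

Ar = Σ fᵢ·mᵢ = 0.0033 × 35.968 + 0.0006 × 37.963 + 0.9961 × 39.962
= 0.1187 + 0.0228 + 39.8061 = 39.9476 amu

39.95 amu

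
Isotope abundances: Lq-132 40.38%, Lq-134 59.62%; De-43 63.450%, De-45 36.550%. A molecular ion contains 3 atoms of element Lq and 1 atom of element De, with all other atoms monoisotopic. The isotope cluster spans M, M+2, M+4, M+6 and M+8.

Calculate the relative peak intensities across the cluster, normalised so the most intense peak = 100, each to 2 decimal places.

11.00 : 55.06 : 100.00 : 76.84 : 20.39

Element Lq pattern (n=3): 0.06584138 : 0.29163917 : 0.43059751 : 0.21192194
Element De pattern (n=1): 0.6345 : 0.3655
Convolve the two distributions (both contribute in 2-u steps):
  M: 0.06584138×0.6345 = 0.041776
  M+2: 0.06584138×0.3655 + 0.29163917×0.6345 = 0.209110
  M+4: 0.29163917×0.3655 + 0.43059751×0.6345 = 0.379808
  M+6: 0.43059751×0.3655 + 0.21192194×0.6345 = 0.291848
  M+8: 0.21192194×0.3655 = 0.077457
Scale to base peak (0.379808) = 100: 11.00 : 55.06 : 100.00 : 76.84 : 20.39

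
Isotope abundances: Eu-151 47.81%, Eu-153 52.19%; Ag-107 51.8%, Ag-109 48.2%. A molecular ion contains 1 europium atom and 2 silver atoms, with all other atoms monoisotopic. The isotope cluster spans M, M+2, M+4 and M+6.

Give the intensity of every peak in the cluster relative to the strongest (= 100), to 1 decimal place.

Europium pattern (n=1): 0.4781 : 0.5219
Silver pattern (n=2): 0.268324 : 0.499352 : 0.232324
Convolve the two distributions (both contribute in 2-u steps):
  M: 0.4781×0.268324 = 0.128286
  M+2: 0.4781×0.499352 + 0.5219×0.268324 = 0.378778
  M+4: 0.4781×0.232324 + 0.5219×0.499352 = 0.371686
  M+6: 0.5219×0.232324 = 0.121250
Scale to base peak (0.378778) = 100: 33.9 : 100.0 : 98.1 : 32.0

33.9 : 100.0 : 98.1 : 32.0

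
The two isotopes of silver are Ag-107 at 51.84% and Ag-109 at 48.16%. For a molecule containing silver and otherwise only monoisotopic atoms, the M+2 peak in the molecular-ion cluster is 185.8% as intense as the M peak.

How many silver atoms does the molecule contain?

2

With n Ag atoms, P(M+2)/P(M) = C(n,1)·p^(n−1)q / p^n = n·q/p = n · 0.4816/0.5184.
n = 1.858 × 0.5184/0.4816 = 2.00 ≈ 2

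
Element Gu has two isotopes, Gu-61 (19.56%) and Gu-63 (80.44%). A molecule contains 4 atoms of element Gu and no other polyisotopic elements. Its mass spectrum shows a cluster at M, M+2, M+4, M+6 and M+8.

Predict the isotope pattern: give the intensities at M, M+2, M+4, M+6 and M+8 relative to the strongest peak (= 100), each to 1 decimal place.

0.3 : 5.8 : 35.5 : 97.3 : 100.0

The 4 Gu atoms are independent, so intensities follow the terms of (0.1956 + 0.8044)^4.
P(M) = 0.1956^4 = 0.001464
P(M+2) = 4 × 0.1956^3 × 0.8044^1 = 0.024079
P(M+4) = 6 × 0.1956^2 × 0.8044^2 = 0.148536
P(M+6) = 4 × 0.1956^1 × 0.8044^3 = 0.407235
P(M+8) = 0.8044^4 = 0.418686
The M+8 peak is largest (0.418686); scaling to 100 gives 0.3 : 5.8 : 35.5 : 97.3 : 100.0.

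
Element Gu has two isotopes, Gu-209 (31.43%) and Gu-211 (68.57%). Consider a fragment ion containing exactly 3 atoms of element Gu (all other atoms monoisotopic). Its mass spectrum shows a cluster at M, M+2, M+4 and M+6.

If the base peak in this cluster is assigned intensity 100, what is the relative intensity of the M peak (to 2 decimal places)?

7.00

Binomial terms of (0.3143 + 0.6857)^3: M 0.0310, M+2 0.2032, M+4 0.4433, M+6 0.3224 → M+4 is the base peak.
P(M+4) = C(3,2) × 0.3143^1 × 0.6857^2 = 3 × 0.3143 × 0.47018449 = 0.443337 (base)
P(M) = C(3,0) × 0.3143^3 × 0.6857^0 = 1 × 0.03104797 × 1.0000 = 0.031048
Relative intensity = 0.031048 / 0.443337 × 100 = 7.00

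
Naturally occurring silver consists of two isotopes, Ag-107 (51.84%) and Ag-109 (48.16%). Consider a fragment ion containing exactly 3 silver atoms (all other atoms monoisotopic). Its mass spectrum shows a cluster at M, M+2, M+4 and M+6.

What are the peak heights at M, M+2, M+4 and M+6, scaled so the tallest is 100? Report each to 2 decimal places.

35.88 : 100.00 : 92.90 : 28.77

Each Ag atom is independently Ag-107 (p = 0.5184) or Ag-109 (q = 0.4816); the cluster is the binomial expansion (p + q)^3.
P(M) = 0.5184^3 = 0.139314
P(M+2) = 3 × 0.5184^2 × 0.4816^1 = 0.388273
P(M+4) = 3 × 0.5184^1 × 0.4816^2 = 0.360711
P(M+6) = 0.4816^3 = 0.111702
The M+2 peak is largest (0.388273); scaling to 100 gives 35.88 : 100.00 : 92.90 : 28.77.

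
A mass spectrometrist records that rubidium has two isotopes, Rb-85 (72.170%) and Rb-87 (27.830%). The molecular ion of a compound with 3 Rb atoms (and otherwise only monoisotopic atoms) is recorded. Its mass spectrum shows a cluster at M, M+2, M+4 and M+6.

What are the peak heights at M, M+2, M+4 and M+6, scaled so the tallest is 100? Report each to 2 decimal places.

Expanding (0.72170 + 0.27830)^3:
P(M) = 0.72170^3 = 0.375898
P(M+2) = 3 × 0.72170^2 × 0.27830^1 = 0.434858
P(M+4) = 3 × 0.72170^1 × 0.27830^2 = 0.167689
P(M+6) = 0.27830^3 = 0.021555
The M+2 peak is largest (0.434858); scaling to 100 gives 86.44 : 100.00 : 38.56 : 4.96.

86.44 : 100.00 : 38.56 : 4.96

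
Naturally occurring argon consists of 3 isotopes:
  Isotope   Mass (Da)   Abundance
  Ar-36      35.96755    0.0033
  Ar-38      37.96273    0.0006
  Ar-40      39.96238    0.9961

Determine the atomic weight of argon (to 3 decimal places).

39.948 Da

The abundance-weighted mean is 0.0033 × 35.96755 + 0.0006 × 37.96273 + 0.9961 × 39.96238
= 0.118693 + 0.022778 + 39.806527 = 39.947998 Da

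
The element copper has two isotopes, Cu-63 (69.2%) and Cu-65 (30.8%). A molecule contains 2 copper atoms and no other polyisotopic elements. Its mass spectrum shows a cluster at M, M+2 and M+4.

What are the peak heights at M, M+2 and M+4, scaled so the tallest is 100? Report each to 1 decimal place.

100.0 : 89.0 : 19.8

The 2 Cu atoms are independent, so intensities follow the terms of (0.692 + 0.308)^2.
P(M) = 0.692^2 = 0.478864
P(M+2) = 2 × 0.692^1 × 0.308^1 = 0.426272
P(M+4) = 0.308^2 = 0.094864
The M peak is largest (0.478864); scaling to 100 gives 100.0 : 89.0 : 19.8.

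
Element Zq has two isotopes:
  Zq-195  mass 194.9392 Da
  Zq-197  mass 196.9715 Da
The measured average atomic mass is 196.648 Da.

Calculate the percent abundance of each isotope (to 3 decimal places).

Writing the weighted mean with unknown fraction x of Zq-195:
194.9392·x + 196.9715·(1 − x) = 196.648
(194.9392 − 196.9715)·x = 196.648 − 196.9715
x = -0.3235 / -2.0323 = 0.15918 → 15.918% Zq-195, 84.082% Zq-197.

Zq-195: 15.918%, Zq-197: 84.082%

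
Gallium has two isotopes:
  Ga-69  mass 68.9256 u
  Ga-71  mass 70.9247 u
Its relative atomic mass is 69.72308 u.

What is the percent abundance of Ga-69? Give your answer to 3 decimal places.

60.108%

Writing the weighted mean with unknown fraction x of Ga-69:
68.9256·x + 70.9247·(1 − x) = 69.72308
(68.9256 − 70.9247)·x = 69.72308 − 70.9247
x = -1.20162 / -1.9991 = 0.60108 → 60.108% Ga-69, 39.892% Ga-71.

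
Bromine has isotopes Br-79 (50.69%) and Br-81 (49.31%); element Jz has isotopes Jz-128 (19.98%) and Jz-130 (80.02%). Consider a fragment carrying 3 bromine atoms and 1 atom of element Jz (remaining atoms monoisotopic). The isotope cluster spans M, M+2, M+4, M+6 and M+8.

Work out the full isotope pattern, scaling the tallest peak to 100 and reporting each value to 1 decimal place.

6.9 : 47.7 : 100.0 : 84.6 : 25.4

Bromine pattern (n=3): 0.13024674 : 0.3801026 : 0.36975457 : 0.11989609
Element Jz pattern (n=1): 0.1998 : 0.8002
Convolve the two distributions (both contribute in 2-u steps):
  M: 0.13024674×0.1998 = 0.026023
  M+2: 0.13024674×0.8002 + 0.3801026×0.1998 = 0.180168
  M+4: 0.3801026×0.8002 + 0.36975457×0.1998 = 0.378035
  M+6: 0.36975457×0.8002 + 0.11989609×0.1998 = 0.319833
  M+8: 0.11989609×0.8002 = 0.095941
Scale to base peak (0.378035) = 100: 6.9 : 47.7 : 100.0 : 84.6 : 25.4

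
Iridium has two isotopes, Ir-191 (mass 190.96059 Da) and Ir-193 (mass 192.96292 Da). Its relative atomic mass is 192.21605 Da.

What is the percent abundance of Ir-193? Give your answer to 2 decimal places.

62.70%

Let x be the fractional abundance of Ir-191; then Ir-193 has abundance 1 − x.
190.96059·x + 192.96292·(1 − x) = 192.21605
(190.96059 − 192.96292)·x = 192.21605 − 192.96292
x = -0.74687 / -2.00233 = 0.37300 → 37.30% Ir-191, 62.70% Ir-193.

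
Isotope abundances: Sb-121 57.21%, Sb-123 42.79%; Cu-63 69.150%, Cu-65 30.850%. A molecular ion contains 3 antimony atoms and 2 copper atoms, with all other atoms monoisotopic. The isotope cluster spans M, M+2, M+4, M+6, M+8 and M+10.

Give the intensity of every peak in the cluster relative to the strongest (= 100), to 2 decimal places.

Antimony pattern (n=3): 0.18724742 : 0.42015297 : 0.3142518 : 0.07834781
Copper pattern (n=2): 0.47817225 : 0.4266555 : 0.09517225
Convolve the two distributions (both contribute in 2-u steps):
  M: 0.18724742×0.47817225 = 0.089537
  M+2: 0.18724742×0.4266555 + 0.42015297×0.47817225 = 0.280796
  M+4: 0.18724742×0.09517225 + 0.42015297×0.4266555 + 0.3142518×0.47817225 = 0.347348
  M+6: 0.42015297×0.09517225 + 0.3142518×0.4266555 + 0.07834781×0.47817225 = 0.211528
  M+8: 0.3142518×0.09517225 + 0.07834781×0.4266555 = 0.063336
  M+10: 0.07834781×0.09517225 = 0.007457
Scale to base peak (0.347348) = 100: 25.78 : 80.84 : 100.00 : 60.90 : 18.23 : 2.15

25.78 : 80.84 : 100.00 : 60.90 : 18.23 : 2.15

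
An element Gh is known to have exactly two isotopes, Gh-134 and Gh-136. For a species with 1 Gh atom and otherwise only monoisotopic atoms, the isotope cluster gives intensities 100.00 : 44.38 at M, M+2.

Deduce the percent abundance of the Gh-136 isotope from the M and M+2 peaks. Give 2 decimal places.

30.74%

Let p = fractional abundance of Gh-134. I(M+2)/I(M) = [C(1,1)·p^0·(1−p)] / p^1 = 1·(1−p)/p = 44.38/100.00 = 0.4438
(1−p)/p = 0.4438/1 = 0.4438  ⇒  p = 1/(1 + 0.4438) = 0.6926
Gh-134: 69.26%, Gh-136: 30.74%.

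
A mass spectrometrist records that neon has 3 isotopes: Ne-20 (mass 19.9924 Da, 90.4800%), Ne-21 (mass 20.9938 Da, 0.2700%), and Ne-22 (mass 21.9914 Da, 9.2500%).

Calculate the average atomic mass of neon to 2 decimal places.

Average mass = Σ (abundance × isotope mass) = 0.904800 × 19.9924 + 0.002700 × 20.9938 + 0.092500 × 21.9914
= 18.08912 + 0.05668 + 2.03420 = 20.18000 Da

20.18 Da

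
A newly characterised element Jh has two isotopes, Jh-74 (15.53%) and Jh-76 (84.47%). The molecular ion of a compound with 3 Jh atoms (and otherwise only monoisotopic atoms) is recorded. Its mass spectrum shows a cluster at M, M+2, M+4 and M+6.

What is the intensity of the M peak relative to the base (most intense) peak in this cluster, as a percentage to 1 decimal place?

(0.1553 + 0.8447)^3 gives M 0.0037, M+2 0.0611, M+4 0.3324, M+6 0.6027; the largest is M+6.
P(M+6) = C(3,3) × 0.1553^0 × 0.8447^3 = 1 × 1.0000 × 0.60270873 = 0.602709 (base)
P(M) = C(3,0) × 0.1553^3 × 0.8447^0 = 1 × 0.00374554 × 1.0000 = 0.003746
Relative intensity = 0.003746 / 0.602709 × 100 = 0.6

0.6%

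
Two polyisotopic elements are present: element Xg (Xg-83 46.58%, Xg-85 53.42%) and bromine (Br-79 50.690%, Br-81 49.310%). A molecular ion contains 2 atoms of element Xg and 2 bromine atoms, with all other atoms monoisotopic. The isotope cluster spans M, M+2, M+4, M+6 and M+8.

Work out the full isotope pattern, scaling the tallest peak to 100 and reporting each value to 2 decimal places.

14.87 : 63.05 : 100.00 : 70.34 : 18.51

Element Xg pattern (n=2): 0.21696964 : 0.49766072 : 0.28536964
Bromine pattern (n=2): 0.25694761 : 0.49990478 : 0.24314761
Convolve the two distributions (both contribute in 2-u steps):
  M: 0.21696964×0.25694761 = 0.055750
  M+2: 0.21696964×0.49990478 + 0.49766072×0.25694761 = 0.236337
  M+4: 0.21696964×0.24314761 + 0.49766072×0.49990478 + 0.28536964×0.25694761 = 0.374864
  M+6: 0.49766072×0.24314761 + 0.28536964×0.49990478 = 0.263663
  M+8: 0.28536964×0.24314761 = 0.069387
Scale to base peak (0.374864) = 100: 14.87 : 63.05 : 100.00 : 70.34 : 18.51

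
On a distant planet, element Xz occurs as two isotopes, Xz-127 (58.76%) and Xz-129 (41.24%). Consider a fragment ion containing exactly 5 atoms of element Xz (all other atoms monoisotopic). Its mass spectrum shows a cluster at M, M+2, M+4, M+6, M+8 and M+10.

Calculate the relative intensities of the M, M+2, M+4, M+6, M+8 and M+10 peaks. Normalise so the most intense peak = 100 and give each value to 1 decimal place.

20.3 : 71.2 : 100.0 : 70.2 : 24.6 : 3.5

Each Xz atom is independently Xz-127 (p = 0.5876) or Xz-129 (q = 0.4124); the cluster is the binomial expansion (p + q)^5.
P(M) = 0.5876^5 = 0.070050
P(M+2) = 5 × 0.5876^4 × 0.4124^1 = 0.245819
P(M+4) = 10 × 0.5876^3 × 0.4124^2 = 0.345051
P(M+6) = 10 × 0.5876^2 × 0.4124^3 = 0.242170
P(M+8) = 5 × 0.5876^1 × 0.4124^4 = 0.084982
P(M+10) = 0.4124^5 = 0.011929
The M+4 peak is largest (0.345051); scaling to 100 gives 20.3 : 71.2 : 100.0 : 70.2 : 24.6 : 3.5.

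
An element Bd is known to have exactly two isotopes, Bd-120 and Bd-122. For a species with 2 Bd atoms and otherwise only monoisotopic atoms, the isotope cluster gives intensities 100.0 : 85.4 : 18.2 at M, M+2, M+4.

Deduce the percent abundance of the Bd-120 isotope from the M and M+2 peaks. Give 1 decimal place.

Let p = fractional abundance of Bd-120. I(M+2)/I(M) = [C(2,1)·p^1·(1−p)] / p^2 = 2·(1−p)/p = 85.4/100.0 = 0.8540
(1−p)/p = 0.8540/2 = 0.4270  ⇒  p = 1/(1 + 0.4270) = 0.7008
Bd-120: 70.1%, Bd-122: 29.9%.

70.1%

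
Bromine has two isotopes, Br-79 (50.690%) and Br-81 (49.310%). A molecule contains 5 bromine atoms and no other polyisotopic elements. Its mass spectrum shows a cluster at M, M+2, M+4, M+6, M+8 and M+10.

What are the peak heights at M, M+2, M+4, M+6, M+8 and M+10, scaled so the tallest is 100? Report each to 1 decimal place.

10.6 : 51.4 : 100.0 : 97.3 : 47.3 : 9.2

The 5 Br atoms are independent, so intensities follow the terms of (0.50690 + 0.49310)^5.
P(M) = 0.50690^5 = 0.033467
P(M+2) = 5 × 0.50690^4 × 0.49310^1 = 0.162777
P(M+4) = 10 × 0.50690^3 × 0.49310^2 = 0.316692
P(M+6) = 10 × 0.50690^2 × 0.49310^3 = 0.308070
P(M+8) = 5 × 0.50690^1 × 0.49310^4 = 0.149842
P(M+10) = 0.49310^5 = 0.029152
The M+4 peak is largest (0.316692); scaling to 100 gives 10.6 : 51.4 : 100.0 : 97.3 : 47.3 : 9.2.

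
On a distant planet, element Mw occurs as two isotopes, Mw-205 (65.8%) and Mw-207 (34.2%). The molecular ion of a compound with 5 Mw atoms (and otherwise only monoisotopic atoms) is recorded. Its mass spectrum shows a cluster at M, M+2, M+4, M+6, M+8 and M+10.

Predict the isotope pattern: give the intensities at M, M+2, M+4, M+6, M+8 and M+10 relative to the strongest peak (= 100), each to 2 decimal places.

The 5 Mw atoms are independent, so intensities follow the terms of (0.658 + 0.342)^5.
P(M) = 0.658^5 = 0.123347
P(M+2) = 5 × 0.658^4 × 0.342^1 = 0.320553
P(M+4) = 10 × 0.658^3 × 0.342^2 = 0.333219
P(M+6) = 10 × 0.658^2 × 0.342^3 = 0.173193
P(M+8) = 5 × 0.658^1 × 0.342^4 = 0.045009
P(M+10) = 0.342^5 = 0.004679
The M+4 peak is largest (0.333219); scaling to 100 gives 37.02 : 96.20 : 100.00 : 51.98 : 13.51 : 1.40.

37.02 : 96.20 : 100.00 : 51.98 : 13.51 : 1.40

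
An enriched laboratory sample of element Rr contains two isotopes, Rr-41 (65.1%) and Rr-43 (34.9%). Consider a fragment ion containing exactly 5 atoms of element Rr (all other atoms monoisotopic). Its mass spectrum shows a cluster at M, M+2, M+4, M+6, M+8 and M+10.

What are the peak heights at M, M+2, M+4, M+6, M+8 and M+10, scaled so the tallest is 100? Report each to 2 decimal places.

34.79 : 93.27 : 100.00 : 53.61 : 14.37 : 1.54

Expanding (0.651 + 0.349)^5:
P(M) = 0.651^5 = 0.116924
P(M+2) = 5 × 0.651^4 × 0.349^1 = 0.313415
P(M+4) = 10 × 0.651^3 × 0.349^2 = 0.336042
P(M+6) = 10 × 0.651^2 × 0.349^3 = 0.180152
P(M+8) = 5 × 0.651^1 × 0.349^4 = 0.048289
P(M+10) = 0.349^5 = 0.005178
The M+4 peak is largest (0.336042); scaling to 100 gives 34.79 : 93.27 : 100.00 : 53.61 : 14.37 : 1.54.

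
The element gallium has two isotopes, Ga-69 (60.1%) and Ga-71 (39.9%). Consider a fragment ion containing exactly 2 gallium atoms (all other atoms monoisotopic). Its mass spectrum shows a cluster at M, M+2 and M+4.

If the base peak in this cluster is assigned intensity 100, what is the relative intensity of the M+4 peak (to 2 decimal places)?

Term probabilities: M 0.3612, M+2 0.4796, M+4 0.1592. Base peak = M+2.
P(M+2) = C(2,1) × 0.601^1 × 0.399^1 = 2 × 0.6010 × 0.3990 = 0.479598 (base)
P(M+4) = C(2,2) × 0.601^0 × 0.399^2 = 1 × 1.0000 × 0.159201 = 0.159201
Relative intensity = 0.159201 / 0.479598 × 100 = 33.19

33.19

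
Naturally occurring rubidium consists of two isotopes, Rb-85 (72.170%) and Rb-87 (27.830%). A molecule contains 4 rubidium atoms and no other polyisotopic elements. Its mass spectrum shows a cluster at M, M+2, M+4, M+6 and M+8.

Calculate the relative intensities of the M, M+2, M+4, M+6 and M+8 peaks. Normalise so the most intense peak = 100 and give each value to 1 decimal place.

64.8 : 100.0 : 57.8 : 14.9 : 1.4

The 4 Rb atoms are independent, so intensities follow the terms of (0.72170 + 0.27830)^4.
P(M) = 0.72170^4 = 0.271286
P(M+2) = 4 × 0.72170^3 × 0.27830^1 = 0.418450
P(M+4) = 6 × 0.72170^2 × 0.27830^2 = 0.242042
P(M+6) = 4 × 0.72170^1 × 0.27830^3 = 0.062224
P(M+8) = 0.27830^4 = 0.005999
The M+2 peak is largest (0.418450); scaling to 100 gives 64.8 : 100.0 : 57.8 : 14.9 : 1.4.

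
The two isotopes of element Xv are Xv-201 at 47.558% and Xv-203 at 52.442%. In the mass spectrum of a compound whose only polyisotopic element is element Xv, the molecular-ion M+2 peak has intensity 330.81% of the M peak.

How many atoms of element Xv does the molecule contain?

3

With n Xv atoms, P(M+2)/P(M) = C(n,1)·p^(n−1)q / p^n = n·q/p = n · 0.52442/0.47558.
n = 3.3081 × 0.47558/0.52442 = 3.00 ≈ 3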